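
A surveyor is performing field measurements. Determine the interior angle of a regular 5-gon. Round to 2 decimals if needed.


Shape: regular pentagon (5 sides)
Formula: interior angle = (n - 2) * 180 / n
(n - 2) = 3
(n - 2) * 180 = 540
angle = 540 / 5
angle = 108
108 degrees


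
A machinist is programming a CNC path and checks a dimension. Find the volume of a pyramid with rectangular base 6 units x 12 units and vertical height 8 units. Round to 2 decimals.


Shape: rectangular pyramid
Base: 6 units x 12 units, Height h = 8 units
Formula: V = (1/3) * base_area * h
base_area = 6 * 12 = 72
base_area * h = 72 * 8 = 576
V = 576 / 3
V = 192
192 units^3


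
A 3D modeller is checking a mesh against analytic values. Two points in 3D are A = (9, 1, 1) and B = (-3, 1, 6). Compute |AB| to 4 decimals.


3D distance between two points
P1 = (9, 1, 1), P2 = (-3, 1, 6)
Formula: d = sqrt((x2-x1)^2 + (y2-y1)^2 + (z2-z1)^2)
dx = -3 - 9 = -12
dy = 1 - 1 = 0
dz = 6 - 1 = 5
dx^2 + dy^2 + dz^2 = 144 + 0 + 25 = 169
d = sqrt(169)
d = 13.0
13 units


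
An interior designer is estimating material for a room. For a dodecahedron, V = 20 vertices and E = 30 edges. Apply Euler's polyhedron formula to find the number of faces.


Polyhedron: dodecahedron
Euler's formula for convex polyhedra: V - E + F = 2
Given: V = 20 vertices and E = 30 edges
Solve for F:
F = 2 + E - V = 2 + 30 - 20 = 12
12 faces


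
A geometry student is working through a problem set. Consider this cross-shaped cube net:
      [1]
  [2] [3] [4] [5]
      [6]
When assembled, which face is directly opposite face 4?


Net: cross layout. Take square 3 as the base (bottom).
Fold the four squares in the horizontal row up around 3: 2 -> left, 4 -> right, 5 wraps to the top.
Fold 1 and 6 up from 3: 1 -> back, 6 -> front.
Opposite pairs are therefore: (1, 6), (2, 4), (3, 5).
Face 4 is opposite face 2.
face 2


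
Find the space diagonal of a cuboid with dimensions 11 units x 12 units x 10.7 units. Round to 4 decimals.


Shape: rectangular box (space diagonal)
l = 11 units, w = 12 units, h = 10.7 units
Visualize: the diagonal of the base, then a right triangle with that diagonal and the height.
Formula: d = sqrt(l^2 + w^2 + h^2)
l^2 + w^2 + h^2 = 121 + 144 + 114.49 = 379.49
d = sqrt(379.49)
d = 19.4805
19.4805 units


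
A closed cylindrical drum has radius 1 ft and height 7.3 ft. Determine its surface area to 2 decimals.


Shape: closed cylinder
Radius r = 1 ft, Height h = 7.3 ft
Formula: SA = 2*pi*r^2 + 2*pi*r*h = 2*pi*r*(r + h)
r + h = 8.3
2 * r * (r + h) = 2 * 1 * 8.3 = 16.6
SA = 16.6 * pi
SA = 52.15
52.15 ft^2


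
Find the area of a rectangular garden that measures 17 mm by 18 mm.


Shape: rectangle
Length l = 17 mm, Width w = 18 mm
Formula: A = l * w
A = 17 * 18
A = 306
306 mm^2


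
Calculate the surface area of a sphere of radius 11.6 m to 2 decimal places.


Shape: sphere
Radius r = 11.6 m
Formula: SA = 4 * pi * r^2
r^2 = 134.56
SA = 4 * pi * 134.56
SA = 538.24 * pi
SA = 1690.93
1690.93 m^2


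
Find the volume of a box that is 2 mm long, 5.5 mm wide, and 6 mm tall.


Shape: rectangular prism
l = 2 mm, w = 5.5 mm, h = 6 mm
Formula: V = l * w * h
V = 2 * 5.5 * 6
V = 11 * 6
V = 66
66 mm^3


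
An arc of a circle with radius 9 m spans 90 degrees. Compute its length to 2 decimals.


Shape: circular arc
Radius r = 9 m, Angle = 90 degrees
Formula: L = (angle/360) * 2 * pi * r
2 * pi * r = 18 * pi
L = (90/360) * 18 * pi
L = 4.5 * pi
L = 14.14
14.14 m


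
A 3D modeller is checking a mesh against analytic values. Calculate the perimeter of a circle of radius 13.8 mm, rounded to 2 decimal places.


Shape: circle
Radius r = 13.8 mm
Formula: C = 2 * pi * r
C = 2 * pi * 13.8
C = 27.6 * pi
C = 86.71
86.71 mm


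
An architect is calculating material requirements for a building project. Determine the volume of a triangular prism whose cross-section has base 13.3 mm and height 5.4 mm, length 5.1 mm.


Shape: triangular prism
Triangle base = 13.3 mm, triangle height = 5.4 mm, prism length L = 5.1 mm
Formula: V = (1/2 * b * h_tri) * L
Cross-section area = 0.5 * 13.3 * 5.4 = 35.91
V = 35.91 * 5.1
V = 183.141
183.141 mm^3


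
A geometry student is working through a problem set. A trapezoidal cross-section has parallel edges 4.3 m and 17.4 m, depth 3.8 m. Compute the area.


Shape: trapezoid
Parallel sides a = 4.3 m, b = 17.4 m; Height h = 3.8 m
Formula: A = (a + b) * h / 2
a + b = 4.3 + 17.4 = 21.7
A = 21.7 * 3.8 / 2
A = 82.46 / 2
A = 41.23
41.23 m^2


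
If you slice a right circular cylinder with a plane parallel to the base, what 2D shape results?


Solid: right circular cylinder
Cutting plane: parallel to the base
Visualize the intersection of the plane with the solid's surface.
The boundary of the cut region is a circle.
circle


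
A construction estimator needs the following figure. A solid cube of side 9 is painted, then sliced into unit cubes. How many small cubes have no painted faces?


Large cube: 9 x 9 x 9, cut into unit cubes.
n = 9, so n - 2 = 7
Unpainted cubes form the interior (n - 2)^3 block.
(n - 2)^3 = 7^3 = 343
343 unit cubes


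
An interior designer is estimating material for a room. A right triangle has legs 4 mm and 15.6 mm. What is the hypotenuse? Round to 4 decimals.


Shape: right triangle
Legs a = 4 mm, b = 15.6 mm
Formula: c = sqrt(a^2 + b^2)
a^2 = 16, b^2 = 243.36
a^2 + b^2 = 259.36
c = sqrt(259.36)
c = 16.1047
16.1047 mm


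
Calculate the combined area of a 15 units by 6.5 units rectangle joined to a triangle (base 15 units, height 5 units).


Composite shape: rectangle + triangle
Rectangle area = 15 * 6.5 = 97.5
Triangle area = 0.5 * 15 * 5 = 37.5
Total = 97.5 + 37.5
Total = 135
135 units^2


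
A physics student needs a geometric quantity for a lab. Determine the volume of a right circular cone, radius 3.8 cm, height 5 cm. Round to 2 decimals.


Shape: cone
Radius r = 3.8 cm, Height h = 5 cm
Formula: V = (1/3) * pi * r^2 * h
r^2 = 14.44
pi * r^2 * h = pi * 14.44 * 5 = 72.2 * pi
V = 72.2 * pi / 3
V = 75.61
75.61 cm^3


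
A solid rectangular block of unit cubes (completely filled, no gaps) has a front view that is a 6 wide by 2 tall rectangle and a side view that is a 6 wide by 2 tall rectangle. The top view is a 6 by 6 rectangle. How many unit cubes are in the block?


Orthographic views of a solid rectangular block:
Front view 6 x 2 -> length = 6, height = 2
Side view 6 x 2 -> width = 6, height = 2 (consistent)
Top view 6 x 6 -> confirms length = 6, width = 6
The block is 6 x 6 x 2.
Total unit cubes = 6 * 6 * 2 = 72
72 unit cubes


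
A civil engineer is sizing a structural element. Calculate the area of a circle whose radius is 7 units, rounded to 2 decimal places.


Shape: circle
Radius r = 7 units
Formula: A = pi * r^2
r^2 = 7^2 = 49
A = pi * 49
A = 153.94
153.94 units^2


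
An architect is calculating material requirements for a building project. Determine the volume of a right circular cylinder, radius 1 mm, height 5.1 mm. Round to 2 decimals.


Shape: cylinder
Radius r = 1 mm, Height h = 5.1 mm
Formula: V = pi * r^2 * h
r^2 = 1
V = pi * 1 * 5.1
V = 5.1 * pi
V = 16.02
16.02 mm^3


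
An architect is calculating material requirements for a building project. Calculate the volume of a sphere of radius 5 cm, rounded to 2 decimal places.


Shape: sphere
Radius r = 5 cm
Formula: V = (4/3) * pi * r^3
r^3 = 125
(4/3) * 125 = 166.666667
V = 166.666667 * pi
V = 523.6
523.6 cm^3


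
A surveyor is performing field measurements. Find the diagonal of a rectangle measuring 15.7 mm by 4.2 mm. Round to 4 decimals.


Shape: rectangle (diagonal via Pythagoras)
Sides: 15.7 mm and 4.2 mm
Formula: d = sqrt(l^2 + w^2)
l^2 = 246.49, w^2 = 17.64
l^2 + w^2 = 264.13
d = sqrt(264.13)
d = 16.2521
16.2521 mm


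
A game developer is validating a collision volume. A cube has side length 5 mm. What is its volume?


Shape: cube
Side s = 5 mm
Formula: V = s^3
V = 5 * 5 * 5
V = 25 * 5
V = 125
125 mm^3


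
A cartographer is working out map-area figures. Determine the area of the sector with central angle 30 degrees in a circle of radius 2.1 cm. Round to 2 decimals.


Shape: circular sector
Radius r = 2.1 cm, Angle = 30 degrees
Formula: A = (angle/360) * pi * r^2
r^2 = 4.41
Fraction of circle = 30/360
A = (30/360) * pi * 4.41
A = 0.3675 * pi
A = 1.15
1.15 cm^2


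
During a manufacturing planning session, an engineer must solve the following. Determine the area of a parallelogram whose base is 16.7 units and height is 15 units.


Shape: parallelogram
Base b = 16.7 units, Height h = 15 units
Formula: A = b * h
A = 16.7 * 15
A = 250.5
250.5 units^2


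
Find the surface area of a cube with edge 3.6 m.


Shape: cube
Side s = 3.6 m
A cube has 6 square faces.
Formula: SA = 6 * s^2
s^2 = 12.96
SA = 6 * 12.96
SA = 77.76
77.76 m^2


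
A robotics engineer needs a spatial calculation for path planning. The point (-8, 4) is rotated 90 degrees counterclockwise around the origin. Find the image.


Transformation: rotation about the origin
Original point: (-8, 4)
Rule for 90 deg counterclockwise: (x, y) -> (-y, x)
Apply: (-8, 4) -> (-4, -8)
(-4, -8)


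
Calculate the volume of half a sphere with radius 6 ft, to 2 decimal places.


Shape: hemisphere (half of a sphere)
Radius r = 6 ft
Formula: V = (1/2) * (4/3) * pi * r^3 = (2/3) * pi * r^3
r^3 = 216
(2/3) * 216 = 144
V = 144 * pi
V = 452.39
452.39 ft^3


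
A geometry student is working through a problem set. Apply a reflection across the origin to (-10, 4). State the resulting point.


Transformation: reflection
Original point: (-10, 4)
Rule for reflection through the origin: (x, y) -> (-x, -y)
Apply: (-10, 4) -> (10, -4)
(10, -4)


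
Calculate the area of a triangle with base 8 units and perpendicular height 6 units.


Shape: triangle
Base b = 8 units, Height h = 6 units
Formula: A = (1/2) * b * h
A = 0.5 * 8 * 6
A = 0.5 * 48
A = 24
24 units^2


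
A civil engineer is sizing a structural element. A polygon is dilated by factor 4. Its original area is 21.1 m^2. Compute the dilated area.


Linear scale factor k = 4
Original area = 21.1 m^2
Rule: under a linear scaling by k, areas scale by k^2.
k^2 = 4^2 = 16
New area = 21.1 * 16
New area = 337.6
337.6 m^2


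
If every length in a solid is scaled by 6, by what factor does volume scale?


Linear scale factor k = 6
Rule: under a linear scaling by k, volumes scale by k^3.
k^3 = 6 * 6 * 6
k^3 = 36 * 6
k^3 = 216
Volume scales by a factor of 216.
216 (dimensionless)


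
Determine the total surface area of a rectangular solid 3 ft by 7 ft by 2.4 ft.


Shape: rectangular prism
l = 3 ft, w = 7 ft, h = 2.4 ft
Formula: SA = 2(lw + lh + wh)
lw = 21, lh = 7.2, wh = 16.8
lw + lh + wh = 45
SA = 2 * 45
SA = 90
90 ft^2


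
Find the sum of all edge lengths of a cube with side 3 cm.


Shape: cube
Side s = 3 cm
A cube has 12 edges, all equal.
Formula: total edge length = 12 * s
Total = 12 * 3
Total = 36
36 cm


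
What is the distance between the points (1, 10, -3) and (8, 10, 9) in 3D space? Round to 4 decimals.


3D distance between two points
P1 = (1, 10, -3), P2 = (8, 10, 9)
Formula: d = sqrt((x2-x1)^2 + (y2-y1)^2 + (z2-z1)^2)
dx = 8 - 1 = 7
dy = 10 - 10 = 0
dz = 9 - -3 = 12
dx^2 + dy^2 + dz^2 = 49 + 0 + 144 = 193
d = sqrt(193)
d = 13.8924
13.8924 units


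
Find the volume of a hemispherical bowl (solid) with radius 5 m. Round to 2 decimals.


Shape: hemisphere (half of a sphere)
Radius r = 5 m
Formula: V = (1/2) * (4/3) * pi * r^3 = (2/3) * pi * r^3
r^3 = 125
(2/3) * 125 = 83.333333
V = 83.333333 * pi
V = 261.8
261.8 m^3


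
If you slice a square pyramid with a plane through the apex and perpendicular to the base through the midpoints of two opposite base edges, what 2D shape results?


Solid: square pyramid
Cutting plane: through the apex and perpendicular to the base through the midpoints of two opposite base edges
Visualize the intersection of the plane with the solid's surface.
The boundary of the cut region is a isosceles triangle.
isosceles triangle


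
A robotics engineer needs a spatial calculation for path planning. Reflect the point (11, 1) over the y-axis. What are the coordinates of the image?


Transformation: reflection
Original point: (11, 1)
Rule for reflection over the y-axis: (x, y) -> (-x, y)
Apply: (11, 1) -> (-11, 1)
(-11, 1)


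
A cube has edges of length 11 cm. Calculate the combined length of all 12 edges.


Shape: cube
Side s = 11 cm
A cube has 12 edges, all equal.
Formula: total edge length = 12 * s
Total = 12 * 11
Total = 132
132 cm


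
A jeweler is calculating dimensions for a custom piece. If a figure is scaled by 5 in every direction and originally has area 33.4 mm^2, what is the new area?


Linear scale factor k = 5
Original area = 33.4 mm^2
Rule: under a linear scaling by k, areas scale by k^2.
k^2 = 5^2 = 25
New area = 33.4 * 25
New area = 835
835 mm^2


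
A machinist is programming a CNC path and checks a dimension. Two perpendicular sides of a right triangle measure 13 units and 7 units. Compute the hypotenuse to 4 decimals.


Shape: right triangle
Legs a = 13 units, b = 7 units
Formula: c = sqrt(a^2 + b^2)
a^2 = 169, b^2 = 49
a^2 + b^2 = 218
c = sqrt(218)
c = 14.7648
14.7648 units


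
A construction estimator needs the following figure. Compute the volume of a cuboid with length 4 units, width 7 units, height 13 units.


Shape: rectangular prism
l = 4 units, w = 7 units, h = 13 units
Formula: V = l * w * h
V = 4 * 7 * 13
V = 28 * 13
V = 364
364 units^3


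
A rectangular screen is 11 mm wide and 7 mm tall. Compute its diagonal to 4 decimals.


Shape: rectangle (diagonal via Pythagoras)
Sides: 11 mm and 7 mm
Formula: d = sqrt(l^2 + w^2)
l^2 = 121, w^2 = 49
l^2 + w^2 = 170
d = sqrt(170)
d = 13.0384
13.0384 mm


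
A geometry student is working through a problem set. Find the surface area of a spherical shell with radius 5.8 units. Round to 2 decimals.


Shape: sphere
Radius r = 5.8 units
Formula: SA = 4 * pi * r^2
r^2 = 33.64
SA = 4 * pi * 33.64
SA = 134.56 * pi
SA = 422.73
422.73 units^2


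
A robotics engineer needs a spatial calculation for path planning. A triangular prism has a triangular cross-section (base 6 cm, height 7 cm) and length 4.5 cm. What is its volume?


Shape: triangular prism
Triangle base = 6 cm, triangle height = 7 cm, prism length L = 4.5 cm
Formula: V = (1/2 * b * h_tri) * L
Cross-section area = 0.5 * 6 * 7 = 21
V = 21 * 4.5
V = 94.5
94.5 cm^3


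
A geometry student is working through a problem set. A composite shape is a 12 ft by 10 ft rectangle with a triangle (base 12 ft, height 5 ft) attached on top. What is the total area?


Composite shape: rectangle + triangle
Rectangle area = 12 * 10 = 120
Triangle area = 0.5 * 12 * 5 = 30
Total = 120 + 30
Total = 150
150 ft^2


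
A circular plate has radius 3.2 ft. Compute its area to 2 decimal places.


Shape: circle
Radius r = 3.2 ft
Formula: A = pi * r^2
r^2 = 3.2^2 = 10.24
A = pi * 10.24
A = 32.17
32.17 ft^2


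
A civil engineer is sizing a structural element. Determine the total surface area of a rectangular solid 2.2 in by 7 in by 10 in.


Shape: rectangular prism
l = 2.2 in, w = 7 in, h = 10 in
Formula: SA = 2(lw + lh + wh)
lw = 15.4, lh = 22, wh = 70
lw + lh + wh = 107.4
SA = 2 * 107.4
SA = 214.8
214.8 in^2


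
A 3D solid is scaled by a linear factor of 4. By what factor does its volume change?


Linear scale factor k = 4
Rule: under a linear scaling by k, volumes scale by k^3.
k^3 = 4 * 4 * 4
k^3 = 16 * 4
k^3 = 64
Volume scales by a factor of 64.
64 (dimensionless)


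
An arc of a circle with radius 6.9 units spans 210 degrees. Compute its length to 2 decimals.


Shape: circular arc
Radius r = 6.9 units, Angle = 210 degrees
Formula: L = (angle/360) * 2 * pi * r
2 * pi * r = 13.8 * pi
L = (210/360) * 13.8 * pi
L = 8.05 * pi
L = 25.29
25.29 units


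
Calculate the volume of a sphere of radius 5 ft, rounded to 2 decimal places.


Shape: sphere
Radius r = 5 ft
Formula: V = (4/3) * pi * r^3
r^3 = 125
(4/3) * 125 = 166.666667
V = 166.666667 * pi
V = 523.6
523.6 ft^3


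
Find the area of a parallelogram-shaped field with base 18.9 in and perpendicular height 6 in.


Shape: parallelogram
Base b = 18.9 in, Height h = 6 in
Formula: A = b * h
A = 18.9 * 6
A = 113.4
113.4 in^2


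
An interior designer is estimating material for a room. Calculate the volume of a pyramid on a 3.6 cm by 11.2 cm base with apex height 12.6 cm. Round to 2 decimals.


Shape: rectangular pyramid
Base: 3.6 cm x 11.2 cm, Height h = 12.6 cm
Formula: V = (1/3) * base_area * h
base_area = 3.6 * 11.2 = 40.32
base_area * h = 40.32 * 12.6 = 508.032
V = 508.032 / 3
V = 169.34
169.34 cm^3


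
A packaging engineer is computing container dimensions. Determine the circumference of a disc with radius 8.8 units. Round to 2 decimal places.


Shape: circle
Radius r = 8.8 units
Formula: C = 2 * pi * r
C = 2 * pi * 8.8
C = 17.6 * pi
C = 55.29
55.29 units


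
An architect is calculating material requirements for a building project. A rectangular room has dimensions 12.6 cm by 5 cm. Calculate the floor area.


Shape: rectangle
Length l = 12.6 cm, Width w = 5 cm
Formula: A = l * w
A = 12.6 * 5
A = 63
63 cm^2


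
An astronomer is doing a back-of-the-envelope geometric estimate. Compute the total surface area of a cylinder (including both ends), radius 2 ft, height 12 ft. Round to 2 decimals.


Shape: closed cylinder
Radius r = 2 ft, Height h = 12 ft
Formula: SA = 2*pi*r^2 + 2*pi*r*h = 2*pi*r*(r + h)
r + h = 14
2 * r * (r + h) = 2 * 2 * 14 = 56
SA = 56 * pi
SA = 175.93
175.93 ft^2


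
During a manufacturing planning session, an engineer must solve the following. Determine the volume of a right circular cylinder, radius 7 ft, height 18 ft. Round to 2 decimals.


Shape: cylinder
Radius r = 7 ft, Height h = 18 ft
Formula: V = pi * r^2 * h
r^2 = 49
V = pi * 49 * 18
V = 882 * pi
V = 2770.88
2770.88 ft^3


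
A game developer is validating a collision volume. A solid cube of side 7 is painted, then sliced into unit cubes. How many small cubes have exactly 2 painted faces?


Large cube: 7 x 7 x 7, cut into unit cubes.
n = 7, so n - 2 = 5
Cubes with 2 painted faces lie along the edges, excluding corners.
A cube has 12 edges; each contributes (n - 2) = 5 such cubes.
Count = 12 * 5 = 60
60 unit cubes


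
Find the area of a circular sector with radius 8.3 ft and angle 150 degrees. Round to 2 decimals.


Shape: circular sector
Radius r = 8.3 ft, Angle = 150 degrees
Formula: A = (angle/360) * pi * r^2
r^2 = 68.89
Fraction of circle = 150/360
A = (150/360) * pi * 68.89
A = 28.704167 * pi
A = 90.18
90.18 ft^2


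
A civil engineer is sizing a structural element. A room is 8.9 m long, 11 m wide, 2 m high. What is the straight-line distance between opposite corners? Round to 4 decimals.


Shape: rectangular box (space diagonal)
l = 8.9 m, w = 11 m, h = 2 m
Visualize: the diagonal of the base, then a right triangle with that diagonal and the height.
Formula: d = sqrt(l^2 + w^2 + h^2)
l^2 + w^2 + h^2 = 79.21 + 121 + 4 = 204.21
d = sqrt(204.21)
d = 14.2902
14.2902 m


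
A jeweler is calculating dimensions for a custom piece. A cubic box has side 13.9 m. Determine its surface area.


Shape: cube
Side s = 13.9 m
A cube has 6 square faces.
Formula: SA = 6 * s^2
s^2 = 193.21
SA = 6 * 193.21
SA = 1159.26
1159.26 m^2


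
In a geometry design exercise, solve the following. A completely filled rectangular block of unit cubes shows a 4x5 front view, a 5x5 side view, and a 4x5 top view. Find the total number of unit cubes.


Orthographic views of a solid rectangular block:
Front view 4 x 5 -> length = 4, height = 5
Side view 5 x 5 -> width = 5, height = 5 (consistent)
Top view 4 x 5 -> confirms length = 4, width = 5
The block is 4 x 5 x 5.
Total unit cubes = 4 * 5 * 5 = 100
100 unit cubes


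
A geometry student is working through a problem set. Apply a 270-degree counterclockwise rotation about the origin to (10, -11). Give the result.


Transformation: rotation about the origin
Original point: (10, -11)
Rule for 270 deg counterclockwise: (x, y) -> (y, -x)
Apply: (10, -11) -> (-11, -10)
(-11, -10)


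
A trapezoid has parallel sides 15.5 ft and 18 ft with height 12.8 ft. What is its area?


Shape: trapezoid
Parallel sides a = 15.5 ft, b = 18 ft; Height h = 12.8 ft
Formula: A = (a + b) * h / 2
a + b = 15.5 + 18 = 33.5
A = 33.5 * 12.8 / 2
A = 428.8 / 2
A = 214.4
214.4 ft^2


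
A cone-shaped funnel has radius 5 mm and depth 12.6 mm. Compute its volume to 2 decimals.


Shape: cone
Radius r = 5 mm, Height h = 12.6 mm
Formula: V = (1/3) * pi * r^2 * h
r^2 = 25
pi * r^2 * h = pi * 25 * 12.6 = 315 * pi
V = 315 * pi / 3
V = 329.87
329.87 mm^3


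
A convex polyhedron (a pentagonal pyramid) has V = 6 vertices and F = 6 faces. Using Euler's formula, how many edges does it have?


Polyhedron: pentagonal pyramid
Euler's formula for convex polyhedra: V - E + F = 2
Given: V = 6 vertices and F = 6 faces
Solve for E:
E = V + F - 2 = 6 + 6 - 2 = 10
10 edges


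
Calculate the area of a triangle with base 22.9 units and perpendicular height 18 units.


Shape: triangle
Base b = 22.9 units, Height h = 18 units
Formula: A = (1/2) * b * h
A = 0.5 * 22.9 * 18
A = 0.5 * 412.2
A = 206.1
206.1 units^2


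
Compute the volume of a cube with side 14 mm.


Shape: cube
Side s = 14 mm
Formula: V = s^3
V = 14 * 14 * 14
V = 196 * 14
V = 2744
2744 mm^3


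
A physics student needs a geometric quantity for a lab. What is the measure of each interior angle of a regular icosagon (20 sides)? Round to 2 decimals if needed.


Shape: regular icosagon (20 sides)
Formula: interior angle = (n - 2) * 180 / n
(n - 2) = 18
(n - 2) * 180 = 3240
angle = 3240 / 20
angle = 162
162 degrees


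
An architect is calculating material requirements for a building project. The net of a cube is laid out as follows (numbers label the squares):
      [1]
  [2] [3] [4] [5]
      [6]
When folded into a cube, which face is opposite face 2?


Net: cross layout. Take square 3 as the base (bottom).
Fold the four squares in the horizontal row up around 3: 2 -> left, 4 -> right, 5 wraps to the top.
Fold 1 and 6 up from 3: 1 -> back, 6 -> front.
Opposite pairs are therefore: (1, 6), (2, 4), (3, 5).
Face 2 is opposite face 4.
face 4


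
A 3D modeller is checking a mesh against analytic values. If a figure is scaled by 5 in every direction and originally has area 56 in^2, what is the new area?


Linear scale factor k = 5
Original area = 56 in^2
Rule: under a linear scaling by k, areas scale by k^2.
k^2 = 5^2 = 25
New area = 56 * 25
New area = 1400
1400 in^2


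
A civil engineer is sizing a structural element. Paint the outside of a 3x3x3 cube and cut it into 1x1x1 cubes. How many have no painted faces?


Large cube: 3 x 3 x 3, cut into unit cubes.
n = 3, so n - 2 = 1
Unpainted cubes form the interior (n - 2)^3 block.
(n - 2)^3 = 1^3 = 1
1 unit cubes


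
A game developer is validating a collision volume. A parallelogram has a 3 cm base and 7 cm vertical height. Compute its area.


Shape: parallelogram
Base b = 3 cm, Height h = 7 cm
Formula: A = b * h
A = 3 * 7
A = 21
21 cm^2


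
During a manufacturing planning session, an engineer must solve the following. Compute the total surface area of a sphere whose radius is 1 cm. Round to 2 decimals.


Shape: sphere
Radius r = 1 cm
Formula: SA = 4 * pi * r^2
r^2 = 1
SA = 4 * pi * 1
SA = 4 * pi
SA = 12.57
12.57 cm^2


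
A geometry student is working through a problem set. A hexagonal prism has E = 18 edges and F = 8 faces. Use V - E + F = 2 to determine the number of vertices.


Polyhedron: hexagonal prism
Euler's formula for convex polyhedra: V - E + F = 2
Given: E = 18 edges and F = 8 faces
Solve for V:
V = 2 + E - F = 2 + 18 - 8 = 12
12 vertices


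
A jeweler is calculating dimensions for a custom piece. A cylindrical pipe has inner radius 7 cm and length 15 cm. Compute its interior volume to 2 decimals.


Shape: cylinder
Radius r = 7 cm, Height h = 15 cm
Formula: V = pi * r^2 * h
r^2 = 49
V = pi * 49 * 15
V = 735 * pi
V = 2309.07
2309.07 cm^3


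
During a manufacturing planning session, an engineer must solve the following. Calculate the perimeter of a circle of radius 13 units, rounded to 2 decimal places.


Shape: circle
Radius r = 13 units
Formula: C = 2 * pi * r
C = 2 * pi * 13
C = 26 * pi
C = 81.68
81.68 units


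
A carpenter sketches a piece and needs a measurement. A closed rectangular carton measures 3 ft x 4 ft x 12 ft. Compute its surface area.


Shape: rectangular prism
l = 3 ft, w = 4 ft, h = 12 ft
Formula: SA = 2(lw + lh + wh)
lw = 12, lh = 36, wh = 48
lw + lh + wh = 96
SA = 2 * 96
SA = 192
192 ft^2


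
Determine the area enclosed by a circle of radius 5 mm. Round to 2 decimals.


Shape: circle
Radius r = 5 mm
Formula: A = pi * r^2
r^2 = 5^2 = 25
A = pi * 25
A = 78.54
78.54 mm^2


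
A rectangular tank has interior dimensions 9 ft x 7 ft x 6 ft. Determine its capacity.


Shape: rectangular prism
l = 9 ft, w = 7 ft, h = 6 ft
Formula: V = l * w * h
V = 9 * 7 * 6
V = 63 * 6
V = 378
378 ft^3


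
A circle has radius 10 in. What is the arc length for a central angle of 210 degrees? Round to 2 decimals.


Shape: circular arc
Radius r = 10 in, Angle = 210 degrees
Formula: L = (angle/360) * 2 * pi * r
2 * pi * r = 20 * pi
L = (210/360) * 20 * pi
L = 11.666667 * pi
L = 36.65
36.65 in


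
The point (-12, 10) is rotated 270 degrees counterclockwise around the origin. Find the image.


Transformation: rotation about the origin
Original point: (-12, 10)
Rule for 270 deg counterclockwise: (x, y) -> (y, -x)
Apply: (-12, 10) -> (10, 12)
(10, 12)


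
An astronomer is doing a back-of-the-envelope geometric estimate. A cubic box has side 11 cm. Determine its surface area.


Shape: cube
Side s = 11 cm
A cube has 6 square faces.
Formula: SA = 6 * s^2
s^2 = 121
SA = 6 * 121
SA = 726
726 cm^2


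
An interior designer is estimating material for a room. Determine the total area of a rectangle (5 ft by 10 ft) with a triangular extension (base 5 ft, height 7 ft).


Composite shape: rectangle + triangle
Rectangle area = 5 * 10 = 50
Triangle area = 0.5 * 5 * 7 = 17.5
Total = 50 + 17.5
Total = 67.5
67.5 ft^2


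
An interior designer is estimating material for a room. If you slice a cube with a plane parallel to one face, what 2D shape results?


Solid: cube
Cutting plane: parallel to one face
Visualize the intersection of the plane with the solid's surface.
The boundary of the cut region is a square.
square


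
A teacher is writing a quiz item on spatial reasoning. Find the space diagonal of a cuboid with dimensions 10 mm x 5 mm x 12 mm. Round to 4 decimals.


Shape: rectangular box (space diagonal)
l = 10 mm, w = 5 mm, h = 12 mm
Visualize: the diagonal of the base, then a right triangle with that diagonal and the height.
Formula: d = sqrt(l^2 + w^2 + h^2)
l^2 + w^2 + h^2 = 100 + 25 + 144 = 269
d = sqrt(269)
d = 16.4012
16.4012 mm


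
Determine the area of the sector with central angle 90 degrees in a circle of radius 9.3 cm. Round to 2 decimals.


Shape: circular sector
Radius r = 9.3 cm, Angle = 90 degrees
Formula: A = (angle/360) * pi * r^2
r^2 = 86.49
Fraction of circle = 90/360
A = (90/360) * pi * 86.49
A = 21.6225 * pi
A = 67.93
67.93 cm^2


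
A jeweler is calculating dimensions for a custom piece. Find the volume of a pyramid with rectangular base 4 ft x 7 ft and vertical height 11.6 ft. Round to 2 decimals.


Shape: rectangular pyramid
Base: 4 ft x 7 ft, Height h = 11.6 ft
Formula: V = (1/3) * base_area * h
base_area = 4 * 7 = 28
base_area * h = 28 * 11.6 = 324.8
V = 324.8 / 3
V = 108.27
108.27 ft^3


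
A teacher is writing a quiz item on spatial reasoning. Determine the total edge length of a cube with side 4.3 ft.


Shape: cube
Side s = 4.3 ft
A cube has 12 edges, all equal.
Formula: total edge length = 12 * s
Total = 12 * 4.3
Total = 51.6
51.6 ft


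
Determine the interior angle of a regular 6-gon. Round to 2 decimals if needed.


Shape: regular hexagon (6 sides)
Formula: interior angle = (n - 2) * 180 / n
(n - 2) = 4
(n - 2) * 180 = 720
angle = 720 / 6
angle = 120
120 degrees


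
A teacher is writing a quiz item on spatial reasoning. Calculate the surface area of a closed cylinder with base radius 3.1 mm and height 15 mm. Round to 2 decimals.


Shape: closed cylinder
Radius r = 3.1 mm, Height h = 15 mm
Formula: SA = 2*pi*r^2 + 2*pi*r*h = 2*pi*r*(r + h)
r + h = 18.1
2 * r * (r + h) = 2 * 3.1 * 18.1 = 112.22
SA = 112.22 * pi
SA = 352.55
352.55 mm^2


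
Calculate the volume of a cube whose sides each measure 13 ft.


Shape: cube
Side s = 13 ft
Formula: V = s^3
V = 13 * 13 * 13
V = 169 * 13
V = 2197
2197 ft^3


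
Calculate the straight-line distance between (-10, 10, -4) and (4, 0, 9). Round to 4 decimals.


3D distance between two points
P1 = (-10, 10, -4), P2 = (4, 0, 9)
Formula: d = sqrt((x2-x1)^2 + (y2-y1)^2 + (z2-z1)^2)
dx = 4 - -10 = 14
dy = 0 - 10 = -10
dz = 9 - -4 = 13
dx^2 + dy^2 + dz^2 = 196 + 100 + 169 = 465
d = sqrt(465)
d = 21.5639
21.5639 units


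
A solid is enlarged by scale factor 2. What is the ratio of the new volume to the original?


Linear scale factor k = 2
Rule: under a linear scaling by k, volumes scale by k^3.
k^3 = 2 * 2 * 2
k^3 = 4 * 2
k^3 = 8
Volume scales by a factor of 8.
8 (dimensionless)


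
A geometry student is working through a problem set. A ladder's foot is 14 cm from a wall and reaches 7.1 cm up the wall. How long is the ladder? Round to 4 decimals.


Shape: right triangle
Legs a = 14 cm, b = 7.1 cm
Formula: c = sqrt(a^2 + b^2)
a^2 = 196, b^2 = 50.41
a^2 + b^2 = 246.41
c = sqrt(246.41)
c = 15.6975
15.6975 cm


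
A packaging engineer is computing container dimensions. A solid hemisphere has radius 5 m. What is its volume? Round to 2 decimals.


Shape: hemisphere (half of a sphere)
Radius r = 5 m
Formula: V = (1/2) * (4/3) * pi * r^3 = (2/3) * pi * r^3
r^3 = 125
(2/3) * 125 = 83.333333
V = 83.333333 * pi
V = 261.8
261.8 m^3


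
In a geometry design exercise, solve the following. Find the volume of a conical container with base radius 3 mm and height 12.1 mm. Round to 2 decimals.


Shape: cone
Radius r = 3 mm, Height h = 12.1 mm
Formula: V = (1/3) * pi * r^2 * h
r^2 = 9
pi * r^2 * h = pi * 9 * 12.1 = 108.9 * pi
V = 108.9 * pi / 3
V = 114.04
114.04 mm^3


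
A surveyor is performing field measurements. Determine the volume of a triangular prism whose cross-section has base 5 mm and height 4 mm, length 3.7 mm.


Shape: triangular prism
Triangle base = 5 mm, triangle height = 4 mm, prism length L = 3.7 mm
Formula: V = (1/2 * b * h_tri) * L
Cross-section area = 0.5 * 5 * 4 = 10
V = 10 * 3.7
V = 37
37 mm^3


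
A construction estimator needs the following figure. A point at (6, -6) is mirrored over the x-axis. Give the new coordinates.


Transformation: reflection
Original point: (6, -6)
Rule for reflection over the x-axis: (x, y) -> (x, -y)
Apply: (6, -6) -> (6, 6)
(6, 6)


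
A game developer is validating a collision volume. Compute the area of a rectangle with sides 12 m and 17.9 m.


Shape: rectangle
Length l = 12 m, Width w = 17.9 m
Formula: A = l * w
A = 12 * 17.9
A = 214.8
214.8 m^2


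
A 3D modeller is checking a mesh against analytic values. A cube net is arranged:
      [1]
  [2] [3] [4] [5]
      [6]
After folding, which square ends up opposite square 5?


Net: cross layout. Take square 3 as the base (bottom).
Fold the four squares in the horizontal row up around 3: 2 -> left, 4 -> right, 5 wraps to the top.
Fold 1 and 6 up from 3: 1 -> back, 6 -> front.
Opposite pairs are therefore: (1, 6), (2, 4), (3, 5).
Face 5 is opposite face 3.
face 3


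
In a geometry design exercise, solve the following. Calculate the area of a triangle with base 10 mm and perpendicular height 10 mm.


Shape: triangle
Base b = 10 mm, Height h = 10 mm
Formula: A = (1/2) * b * h
A = 0.5 * 10 * 10
A = 0.5 * 100
A = 50
50 mm^2


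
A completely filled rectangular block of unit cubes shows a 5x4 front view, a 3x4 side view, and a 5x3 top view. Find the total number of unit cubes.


Orthographic views of a solid rectangular block:
Front view 5 x 4 -> length = 5, height = 4
Side view 3 x 4 -> width = 3, height = 4 (consistent)
Top view 5 x 3 -> confirms length = 5, width = 3
The block is 5 x 3 x 4.
Total unit cubes = 5 * 3 * 4 = 60
60 unit cubes


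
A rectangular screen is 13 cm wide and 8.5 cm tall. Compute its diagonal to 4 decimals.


Shape: rectangle (diagonal via Pythagoras)
Sides: 13 cm and 8.5 cm
Formula: d = sqrt(l^2 + w^2)
l^2 = 169, w^2 = 72.25
l^2 + w^2 = 241.25
d = sqrt(241.25)
d = 15.5322
15.5322 cm


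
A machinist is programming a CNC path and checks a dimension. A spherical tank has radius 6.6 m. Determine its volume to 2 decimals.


Shape: sphere
Radius r = 6.6 m
Formula: V = (4/3) * pi * r^3
r^3 = 287.496
(4/3) * 287.496 = 383.328
V = 383.328 * pi
V = 1204.26
1204.26 m^3


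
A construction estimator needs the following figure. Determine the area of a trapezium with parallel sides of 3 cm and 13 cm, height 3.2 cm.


Shape: trapezoid
Parallel sides a = 3 cm, b = 13 cm; Height h = 3.2 cm
Formula: A = (a + b) * h / 2
a + b = 3 + 13 = 16
A = 16 * 3.2 / 2
A = 51.2 / 2
A = 25.6
25.6 cm^2


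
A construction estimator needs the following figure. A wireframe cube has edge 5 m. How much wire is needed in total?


Shape: cube
Side s = 5 m
A cube has 12 edges, all equal.
Formula: total edge length = 12 * s
Total = 12 * 5
Total = 60
60 m


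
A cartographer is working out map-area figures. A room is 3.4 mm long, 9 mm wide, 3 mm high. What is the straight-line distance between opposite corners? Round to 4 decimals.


Shape: rectangular box (space diagonal)
l = 3.4 mm, w = 9 mm, h = 3 mm
Visualize: the diagonal of the base, then a right triangle with that diagonal and the height.
Formula: d = sqrt(l^2 + w^2 + h^2)
l^2 + w^2 + h^2 = 11.56 + 81 + 9 = 101.56
d = sqrt(101.56)
d = 10.0777
10.0777 mm


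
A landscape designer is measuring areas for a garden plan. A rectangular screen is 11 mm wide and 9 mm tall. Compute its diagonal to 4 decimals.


Shape: rectangle (diagonal via Pythagoras)
Sides: 11 mm and 9 mm
Formula: d = sqrt(l^2 + w^2)
l^2 = 121, w^2 = 81
l^2 + w^2 = 202
d = sqrt(202)
d = 14.2127
14.2127 mm


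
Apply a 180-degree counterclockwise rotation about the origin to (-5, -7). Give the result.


Transformation: rotation about the origin
Original point: (-5, -7)
Rule for 180 deg: (x, y) -> (-x, -y)
Apply: (-5, -7) -> (5, 7)
(5, 7)


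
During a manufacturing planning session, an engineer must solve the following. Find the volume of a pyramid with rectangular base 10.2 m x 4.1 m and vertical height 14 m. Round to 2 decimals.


Shape: rectangular pyramid
Base: 10.2 m x 4.1 m, Height h = 14 m
Formula: V = (1/3) * base_area * h
base_area = 10.2 * 4.1 = 41.82
base_area * h = 41.82 * 14 = 585.48
V = 585.48 / 3
V = 195.16
195.16 m^3


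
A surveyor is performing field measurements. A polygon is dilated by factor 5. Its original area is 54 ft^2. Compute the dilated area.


Linear scale factor k = 5
Original area = 54 ft^2
Rule: under a linear scaling by k, areas scale by k^2.
k^2 = 5^2 = 25
New area = 54 * 25
New area = 1350
1350 ft^2


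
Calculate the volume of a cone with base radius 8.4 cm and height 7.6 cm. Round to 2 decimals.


Shape: cone
Radius r = 8.4 cm, Height h = 7.6 cm
Formula: V = (1/3) * pi * r^2 * h
r^2 = 70.56
pi * r^2 * h = pi * 70.56 * 7.6 = 536.256 * pi
V = 536.256 * pi / 3
V = 561.57
561.57 cm^3


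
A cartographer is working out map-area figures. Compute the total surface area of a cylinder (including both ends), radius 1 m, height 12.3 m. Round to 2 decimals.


Shape: closed cylinder
Radius r = 1 m, Height h = 12.3 m
Formula: SA = 2*pi*r^2 + 2*pi*r*h = 2*pi*r*(r + h)
r + h = 13.3
2 * r * (r + h) = 2 * 1 * 13.3 = 26.6
SA = 26.6 * pi
SA = 83.57
83.57 m^2


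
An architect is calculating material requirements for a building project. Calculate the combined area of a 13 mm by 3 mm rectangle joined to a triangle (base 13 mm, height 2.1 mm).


Composite shape: rectangle + triangle
Rectangle area = 13 * 3 = 39
Triangle area = 0.5 * 13 * 2.1 = 13.65
Total = 39 + 13.65
Total = 52.65
52.65 mm^2


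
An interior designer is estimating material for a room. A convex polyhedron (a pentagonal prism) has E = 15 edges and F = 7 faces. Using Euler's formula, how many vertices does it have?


Polyhedron: pentagonal prism
Euler's formula for convex polyhedra: V - E + F = 2
Given: E = 15 edges and F = 7 faces
Solve for V:
V = 2 + E - F = 2 + 15 - 7 = 10
10 vertices


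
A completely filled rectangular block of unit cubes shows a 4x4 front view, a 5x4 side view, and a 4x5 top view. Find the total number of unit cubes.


Orthographic views of a solid rectangular block:
Front view 4 x 4 -> length = 4, height = 4
Side view 5 x 4 -> width = 5, height = 4 (consistent)
Top view 4 x 5 -> confirms length = 4, width = 5
The block is 4 x 5 x 4.
Total unit cubes = 4 * 5 * 4 = 80
80 unit cubes


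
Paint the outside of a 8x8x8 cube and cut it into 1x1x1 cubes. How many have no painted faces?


Large cube: 8 x 8 x 8, cut into unit cubes.
n = 8, so n - 2 = 6
Unpainted cubes form the interior (n - 2)^3 block.
(n - 2)^3 = 6^3 = 216
216 unit cubes


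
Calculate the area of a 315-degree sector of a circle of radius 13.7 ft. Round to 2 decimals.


Shape: circular sector
Radius r = 13.7 ft, Angle = 315 degrees
Formula: A = (angle/360) * pi * r^2
r^2 = 187.69
Fraction of circle = 315/360
A = (315/360) * pi * 187.69
A = 164.22875 * pi
A = 515.94
515.94 ft^2


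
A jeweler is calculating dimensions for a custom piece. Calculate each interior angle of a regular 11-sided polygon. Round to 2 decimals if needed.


Shape: regular hendecagon (11 sides)
Formula: interior angle = (n - 2) * 180 / n
(n - 2) = 9
(n - 2) * 180 = 1620
angle = 1620 / 11
angle = 147.27
147.27 degrees


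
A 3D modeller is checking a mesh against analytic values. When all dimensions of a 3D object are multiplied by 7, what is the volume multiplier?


Linear scale factor k = 7
Rule: under a linear scaling by k, volumes scale by k^3.
k^3 = 7 * 7 * 7
k^3 = 49 * 7
k^3 = 343
Volume scales by a factor of 343.
343 (dimensionless)


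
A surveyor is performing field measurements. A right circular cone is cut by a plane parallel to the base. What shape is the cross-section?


Solid: right circular cone
Cutting plane: parallel to the base
Visualize the intersection of the plane with the solid's surface.
The boundary of the cut region is a circle.
circle


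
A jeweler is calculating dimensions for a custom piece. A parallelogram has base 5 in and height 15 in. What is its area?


Shape: parallelogram
Base b = 5 in, Height h = 15 in
Formula: A = b * h
A = 5 * 15
A = 75
75 in^2


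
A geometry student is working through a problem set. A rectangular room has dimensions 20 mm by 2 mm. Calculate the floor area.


Shape: rectangle
Length l = 20 mm, Width w = 2 mm
Formula: A = l * w
A = 20 * 2
A = 40
40 mm^2


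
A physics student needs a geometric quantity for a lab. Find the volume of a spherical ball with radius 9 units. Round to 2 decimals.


Shape: sphere
Radius r = 9 units
Formula: V = (4/3) * pi * r^3
r^3 = 729
(4/3) * 729 = 972
V = 972 * pi
V = 3053.63
3053.63 units^3


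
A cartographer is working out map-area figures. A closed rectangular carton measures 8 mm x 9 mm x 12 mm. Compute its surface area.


Shape: rectangular prism
l = 8 mm, w = 9 mm, h = 12 mm
Formula: SA = 2(lw + lh + wh)
lw = 72, lh = 96, wh = 108
lw + lh + wh = 276
SA = 2 * 276
SA = 552
552 mm^2


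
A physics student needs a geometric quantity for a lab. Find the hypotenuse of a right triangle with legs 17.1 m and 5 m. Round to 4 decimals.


Shape: right triangle
Legs a = 17.1 m, b = 5 m
Formula: c = sqrt(a^2 + b^2)
a^2 = 292.41, b^2 = 25
a^2 + b^2 = 317.41
c = sqrt(317.41)
c = 17.816
17.816 m
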